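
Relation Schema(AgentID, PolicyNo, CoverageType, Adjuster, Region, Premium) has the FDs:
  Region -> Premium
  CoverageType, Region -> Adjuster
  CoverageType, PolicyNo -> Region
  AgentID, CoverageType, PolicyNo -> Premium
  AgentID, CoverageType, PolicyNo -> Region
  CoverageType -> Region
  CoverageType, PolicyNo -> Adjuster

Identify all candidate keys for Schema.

{AgentID, CoverageType, PolicyNo}

No FD produces {AgentID, CoverageType, PolicyNo}, so they must be in every candidate key.
{AgentID, CoverageType, PolicyNo} is a candidate key since {AgentID, CoverageType, PolicyNo}⁺ = {Adjuster, AgentID, CoverageType, PolicyNo, Premium, Region} covers every attribute.
No other minimal set has full closure, so this is the only candidate key.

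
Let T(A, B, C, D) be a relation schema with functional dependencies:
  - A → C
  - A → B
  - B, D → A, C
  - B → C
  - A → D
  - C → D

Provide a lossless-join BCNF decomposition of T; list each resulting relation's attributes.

{A, B, C}; {C, D}

Candidate keys of the original relation: {A}, {B}.
{A, B, C, D}: {C} determines {C, D} here but is not a superkey — split on C → D, giving {C, D} and {A, B, C}.
{C, D}: every determinant is a superkey — BCNF.
{A, B, C}: every determinant is a superkey — BCNF.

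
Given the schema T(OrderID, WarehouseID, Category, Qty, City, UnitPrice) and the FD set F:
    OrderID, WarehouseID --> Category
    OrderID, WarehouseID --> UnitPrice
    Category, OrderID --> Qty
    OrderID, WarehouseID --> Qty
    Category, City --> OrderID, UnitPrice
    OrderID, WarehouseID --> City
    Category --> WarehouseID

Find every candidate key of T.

{Category, City}, {Category, OrderID}, {OrderID, WarehouseID}

Closure of {Category, City} is {Category, City, OrderID, Qty, UnitPrice, WarehouseID}, the whole schema; {Category, City} is a candidate key.
Closure of {Category, OrderID} is {Category, City, OrderID, Qty, UnitPrice, WarehouseID}, the whole schema; {Category, OrderID} is a candidate key.
Closure of {OrderID, WarehouseID} is {Category, City, OrderID, Qty, UnitPrice, WarehouseID}, the whole schema; {OrderID, WarehouseID} is a candidate key.
No proper subset of any of these is a key, and no other minimal superkey exists.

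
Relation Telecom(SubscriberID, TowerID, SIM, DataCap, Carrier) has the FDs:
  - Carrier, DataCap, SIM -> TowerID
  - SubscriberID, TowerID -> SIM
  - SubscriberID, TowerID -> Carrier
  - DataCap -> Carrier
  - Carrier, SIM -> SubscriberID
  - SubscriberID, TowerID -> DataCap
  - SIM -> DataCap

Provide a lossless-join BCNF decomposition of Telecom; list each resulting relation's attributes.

Candidate keys of the original relation: {SIM}, {SubscriberID, TowerID}.
{Carrier, DataCap, SIM, SubscriberID, TowerID}: {DataCap} determines {Carrier, DataCap} here but is not a superkey — split on DataCap -> Carrier, giving {Carrier, DataCap} and {DataCap, SIM, SubscriberID, TowerID}.
{Carrier, DataCap} has no BCNF violation.
{DataCap, SIM, SubscriberID, TowerID} has no BCNF violation.

{Carrier, DataCap}; {DataCap, SIM, SubscriberID, TowerID}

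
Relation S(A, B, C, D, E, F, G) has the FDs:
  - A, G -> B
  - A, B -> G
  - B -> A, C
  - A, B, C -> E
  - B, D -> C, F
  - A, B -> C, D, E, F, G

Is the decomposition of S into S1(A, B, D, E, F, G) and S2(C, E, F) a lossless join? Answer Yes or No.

The shared attributes are {E, F} and {E, F}⁺ = {E, F}.
The closure covers neither S1 nor S2 entirely; the join is not lossless.

No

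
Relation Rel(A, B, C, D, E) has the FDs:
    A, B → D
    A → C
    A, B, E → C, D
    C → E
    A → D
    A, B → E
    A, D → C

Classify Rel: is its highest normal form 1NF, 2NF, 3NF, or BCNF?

1NF

Candidate key: {A, B}. Prime attributes: {A, B}.
For A → C we have {A}⁺ = {A, C, D, E}; {A} is not a superkey, so BCNF fails.
A → C determines the non-prime attribute {C} from a non-superkey — 3NF is violated.
{A} is a proper subset of the key {A, B}, and {A}⁺ contains the non-prime attributes {C, D, E} — a partial dependency, so 2NF is violated.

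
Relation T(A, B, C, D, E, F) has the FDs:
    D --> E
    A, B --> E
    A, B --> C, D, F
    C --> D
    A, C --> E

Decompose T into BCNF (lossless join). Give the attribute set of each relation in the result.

{A, B, C, F}; {C, D}; {D, E}

Candidate key of the original relation: {A, B}.
{A, B, C, D, E, F}: {D} determines {D, E} here but is not a superkey — split on D --> E, giving {D, E} and {A, B, C, D, F}.
{D, E} is in BCNF.
{A, B, C, D, F}: {C} determines {C, D} here but is not a superkey — split on C --> D, giving {C, D} and {A, B, C, F}.
{C, D} is in BCNF.
{A, B, C, F} is in BCNF.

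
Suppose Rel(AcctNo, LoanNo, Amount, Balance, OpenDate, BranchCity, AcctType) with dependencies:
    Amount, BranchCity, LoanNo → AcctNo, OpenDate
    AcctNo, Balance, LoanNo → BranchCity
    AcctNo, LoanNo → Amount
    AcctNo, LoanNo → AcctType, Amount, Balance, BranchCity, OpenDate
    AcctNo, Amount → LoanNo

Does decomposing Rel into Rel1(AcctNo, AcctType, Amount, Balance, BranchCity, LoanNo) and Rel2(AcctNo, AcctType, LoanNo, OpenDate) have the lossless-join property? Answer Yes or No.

Common attributes: {AcctNo, AcctType, LoanNo}; their closure is {AcctNo, AcctType, Amount, Balance, BranchCity, LoanNo, OpenDate}.
Rel1 is contained in that closure, so Rel1 ∩ Rel2 → Rel1 holds and the join is lossless.

Yes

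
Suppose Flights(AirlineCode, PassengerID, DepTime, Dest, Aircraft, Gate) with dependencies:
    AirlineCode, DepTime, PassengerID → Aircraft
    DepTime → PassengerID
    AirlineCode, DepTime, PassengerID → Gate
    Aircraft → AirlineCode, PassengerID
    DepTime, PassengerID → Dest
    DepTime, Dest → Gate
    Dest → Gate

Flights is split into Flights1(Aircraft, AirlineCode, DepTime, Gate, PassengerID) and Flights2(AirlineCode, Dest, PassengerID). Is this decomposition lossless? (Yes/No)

No

Flights1 ∩ Flights2 = {AirlineCode, PassengerID}; its closure under F is {AirlineCode, PassengerID}.
The closure covers neither Flights1 nor Flights2 entirely; the join is not lossless.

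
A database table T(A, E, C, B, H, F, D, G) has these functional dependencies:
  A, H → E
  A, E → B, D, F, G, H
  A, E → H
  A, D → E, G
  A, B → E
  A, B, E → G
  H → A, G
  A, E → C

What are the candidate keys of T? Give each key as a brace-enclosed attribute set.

{A, B}, {A, D}, {A, E}, {H}

{H}⁺ = {A, B, C, D, E, F, G, H}, which is every attribute, so {H} is a candidate key.
{A, B}⁺ = {A, B, C, D, E, F, G, H}, which is every attribute, so {A, B} is a candidate key.
{A, D}⁺ = {A, B, C, D, E, F, G, H}, which is every attribute, so {A, D} is a candidate key.
{A, E}⁺ = {A, B, C, D, E, F, G, H}, which is every attribute, so {A, E} is a candidate key.
Any other superkey properly contains one of these, so there are no further candidate keys.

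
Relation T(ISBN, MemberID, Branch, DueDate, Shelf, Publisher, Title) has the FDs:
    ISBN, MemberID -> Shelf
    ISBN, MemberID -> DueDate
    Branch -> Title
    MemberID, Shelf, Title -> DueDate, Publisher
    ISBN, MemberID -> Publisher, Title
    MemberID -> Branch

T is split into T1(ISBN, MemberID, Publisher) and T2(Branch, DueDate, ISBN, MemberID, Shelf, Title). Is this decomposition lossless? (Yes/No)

Yes

T1 ∩ T2 = {ISBN, MemberID}; its closure under F is {Branch, DueDate, ISBN, MemberID, Publisher, Shelf, Title}.
Since T1 ⊆ {Branch, DueDate, ISBN, MemberID, Publisher, Shelf, Title}, the intersection is a superkey of T1; the decomposition is lossless.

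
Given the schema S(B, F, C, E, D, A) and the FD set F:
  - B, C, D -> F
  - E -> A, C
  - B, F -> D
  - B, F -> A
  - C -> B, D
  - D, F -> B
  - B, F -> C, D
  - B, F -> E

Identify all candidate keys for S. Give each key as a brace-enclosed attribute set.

{B, F}, {C}, {D, F}, {E}

{C} is a candidate key since {C}⁺ = {A, B, C, D, E, F} covers every attribute.
{E} is a candidate key since {E}⁺ = {A, B, C, D, E, F} covers every attribute.
{B, F} is a candidate key since {B, F}⁺ = {A, B, C, D, E, F} covers every attribute.
{D, F} is a candidate key since {D, F}⁺ = {A, B, C, D, E, F} covers every attribute.
No proper subset of any of these is a key, and no other minimal superkey exists.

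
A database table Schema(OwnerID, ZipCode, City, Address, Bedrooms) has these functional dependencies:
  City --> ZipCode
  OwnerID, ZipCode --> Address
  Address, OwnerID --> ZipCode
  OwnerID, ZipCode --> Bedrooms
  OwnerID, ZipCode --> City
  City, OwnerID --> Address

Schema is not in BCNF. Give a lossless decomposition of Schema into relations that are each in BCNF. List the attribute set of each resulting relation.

Candidate keys of the original relation: {Address, OwnerID}, {City, OwnerID}, {OwnerID, ZipCode}.
In {Address, Bedrooms, City, OwnerID, ZipCode}, {City} is not a superkey ({City}⁺ restricted to this set is {City, ZipCode}), so split on City --> ZipCode into {City, ZipCode} and {Address, Bedrooms, City, OwnerID}.
{City, ZipCode}: every determinant is a superkey — BCNF.
{Address, Bedrooms, City, OwnerID}: every determinant is a superkey — BCNF.

{Address, Bedrooms, City, OwnerID}; {City, ZipCode}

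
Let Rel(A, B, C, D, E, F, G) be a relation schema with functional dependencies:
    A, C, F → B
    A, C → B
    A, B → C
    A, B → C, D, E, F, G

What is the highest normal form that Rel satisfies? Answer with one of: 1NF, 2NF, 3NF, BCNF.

Candidate keys: {A, B}, {A, C}. Prime attributes: {A, B, C}.
Every FD has a superkey on the left, so the relation is in BCNF.

BCNF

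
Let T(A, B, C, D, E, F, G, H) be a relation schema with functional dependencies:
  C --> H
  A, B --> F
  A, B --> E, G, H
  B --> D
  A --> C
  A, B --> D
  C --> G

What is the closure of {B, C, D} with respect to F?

Start with {B, C, D}.
C --> H applies; add {H} → now {B, C, D, H}.
C --> G applies; add {G} → now {B, C, D, G, H}.
No further FD applies.

{B, C, D, G, H}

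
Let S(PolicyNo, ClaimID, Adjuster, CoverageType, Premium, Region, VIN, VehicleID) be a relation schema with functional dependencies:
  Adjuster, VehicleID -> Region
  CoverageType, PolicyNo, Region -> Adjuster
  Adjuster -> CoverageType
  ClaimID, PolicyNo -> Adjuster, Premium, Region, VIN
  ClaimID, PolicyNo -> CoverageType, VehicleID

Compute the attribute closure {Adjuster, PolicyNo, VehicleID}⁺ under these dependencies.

Start with {Adjuster, PolicyNo, VehicleID}.
Adjuster, VehicleID -> Region applies; add {Region} → now {Adjuster, PolicyNo, Region, VehicleID}.
Adjuster -> CoverageType applies; add {CoverageType} → now {Adjuster, CoverageType, PolicyNo, Region, VehicleID}.
No further FD applies.

{Adjuster, CoverageType, PolicyNo, Region, VehicleID}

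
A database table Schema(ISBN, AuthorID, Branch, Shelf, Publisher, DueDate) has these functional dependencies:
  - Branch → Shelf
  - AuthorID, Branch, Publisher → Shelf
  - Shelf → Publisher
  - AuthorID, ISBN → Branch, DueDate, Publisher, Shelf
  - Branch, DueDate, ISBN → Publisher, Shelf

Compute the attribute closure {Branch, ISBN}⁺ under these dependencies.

Start with {Branch, ISBN}.
Branch → Shelf applies; add {Shelf} → now {Branch, ISBN, Shelf}.
Shelf → Publisher applies; add {Publisher} → now {Branch, ISBN, Publisher, Shelf}.
No further FD applies.

{Branch, ISBN, Publisher, Shelf}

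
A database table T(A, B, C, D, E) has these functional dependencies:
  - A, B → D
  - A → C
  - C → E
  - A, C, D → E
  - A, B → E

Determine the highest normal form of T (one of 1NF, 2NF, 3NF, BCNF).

1NF

Candidate key: {A, B}. Prime attributes: {A, B}.
A → C breaks BCNF: {A}⁺ = {A, C, E}, so {A} is not a superkey.
A → C determines the non-prime attribute {C} from a non-superkey — 3NF is violated.
{A} is a proper subset of the key {A, B}, and {A}⁺ contains the non-prime attributes {C, E} — a partial dependency, so 2NF is violated.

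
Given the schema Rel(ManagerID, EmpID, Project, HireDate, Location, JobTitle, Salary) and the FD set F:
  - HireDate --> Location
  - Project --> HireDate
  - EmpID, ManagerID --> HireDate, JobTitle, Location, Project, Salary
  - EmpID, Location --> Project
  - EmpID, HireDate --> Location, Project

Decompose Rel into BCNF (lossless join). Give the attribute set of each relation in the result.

{EmpID, JobTitle, ManagerID, Project, Salary}; {HireDate, Location}; {HireDate, Project}

Candidate key of the original relation: {EmpID, ManagerID}.
In {EmpID, HireDate, JobTitle, Location, ManagerID, Project, Salary}, {HireDate} is not a superkey ({HireDate}⁺ restricted to this set is {HireDate, Location}), so split on HireDate --> Location into {HireDate, Location} and {EmpID, HireDate, JobTitle, ManagerID, Project, Salary}.
{HireDate, Location}: every determinant is a superkey — BCNF.
In {EmpID, HireDate, JobTitle, ManagerID, Project, Salary}, {Project} is not a superkey ({Project}⁺ restricted to this set is {HireDate, Project}), so split on Project --> HireDate into {HireDate, Project} and {EmpID, JobTitle, ManagerID, Project, Salary}.
{HireDate, Project}: every determinant is a superkey — BCNF.
{EmpID, JobTitle, ManagerID, Project, Salary}: every determinant is a superkey — BCNF.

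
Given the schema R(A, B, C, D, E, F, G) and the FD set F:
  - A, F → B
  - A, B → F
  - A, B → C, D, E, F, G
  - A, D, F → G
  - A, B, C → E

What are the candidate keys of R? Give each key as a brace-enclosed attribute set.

No FD produces {A}, so it must be in every candidate key.
{A, B}⁺ = {A, B, C, D, E, F, G} — all of the relation — so {A, B} is a candidate key.
{A, F}⁺ = {A, B, C, D, E, F, G} — all of the relation — so {A, F} is a candidate key.
No proper subset of any of these is a key, and no other minimal superkey exists.

{A, B}, {A, F}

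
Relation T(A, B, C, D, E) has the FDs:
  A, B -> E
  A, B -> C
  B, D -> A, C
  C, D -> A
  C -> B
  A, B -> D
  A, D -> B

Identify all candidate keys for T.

{A, B} is a candidate key since {A, B}⁺ = {A, B, C, D, E} covers every attribute.
{A, C} is a candidate key since {A, C}⁺ = {A, B, C, D, E} covers every attribute.
{A, D} is a candidate key since {A, D}⁺ = {A, B, C, D, E} covers every attribute.
{B, D} is a candidate key since {B, D}⁺ = {A, B, C, D, E} covers every attribute.
{C, D} is a candidate key since {C, D}⁺ = {A, B, C, D, E} covers every attribute.
No proper subset of any of these is a key, and no other minimal superkey exists.

{A, B}, {A, C}, {A, D}, {B, D}, {C, D}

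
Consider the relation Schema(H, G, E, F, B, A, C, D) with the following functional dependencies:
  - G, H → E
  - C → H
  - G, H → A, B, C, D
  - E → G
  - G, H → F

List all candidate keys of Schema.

{C, E}, {C, G}, {E, H}, {G, H}

{C, E}⁺ = {A, B, C, D, E, F, G, H} — all of the relation — so {C, E} is a candidate key.
{C, G}⁺ = {A, B, C, D, E, F, G, H} — all of the relation — so {C, G} is a candidate key.
{E, H}⁺ = {A, B, C, D, E, F, G, H} — all of the relation — so {E, H} is a candidate key.
{G, H}⁺ = {A, B, C, D, E, F, G, H} — all of the relation — so {G, H} is a candidate key.
Any other superkey properly contains one of these, so there are no further candidate keys.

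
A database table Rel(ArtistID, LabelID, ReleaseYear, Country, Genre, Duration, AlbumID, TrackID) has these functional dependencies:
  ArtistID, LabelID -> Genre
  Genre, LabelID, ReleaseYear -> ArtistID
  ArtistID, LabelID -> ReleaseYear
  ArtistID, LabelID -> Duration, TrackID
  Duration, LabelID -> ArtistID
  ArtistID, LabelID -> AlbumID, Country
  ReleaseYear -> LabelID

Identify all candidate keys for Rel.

{ArtistID, LabelID} is a candidate key since {ArtistID, LabelID}⁺ = {AlbumID, ArtistID, Country, Duration, Genre, LabelID, ReleaseYear, TrackID} covers every attribute.
{ArtistID, ReleaseYear} is a candidate key since {ArtistID, ReleaseYear}⁺ = {AlbumID, ArtistID, Country, Duration, Genre, LabelID, ReleaseYear, TrackID} covers every attribute.
{Duration, LabelID} is a candidate key since {Duration, LabelID}⁺ = {AlbumID, ArtistID, Country, Duration, Genre, LabelID, ReleaseYear, TrackID} covers every attribute.
{Duration, ReleaseYear} is a candidate key since {Duration, ReleaseYear}⁺ = {AlbumID, ArtistID, Country, Duration, Genre, LabelID, ReleaseYear, TrackID} covers every attribute.
{Genre, ReleaseYear} is a candidate key since {Genre, ReleaseYear}⁺ = {AlbumID, ArtistID, Country, Duration, Genre, LabelID, ReleaseYear, TrackID} covers every attribute.
Any other superkey properly contains one of these, so there are no further candidate keys.

{ArtistID, LabelID}, {ArtistID, ReleaseYear}, {Duration, LabelID}, {Duration, ReleaseYear}, {Genre, ReleaseYear}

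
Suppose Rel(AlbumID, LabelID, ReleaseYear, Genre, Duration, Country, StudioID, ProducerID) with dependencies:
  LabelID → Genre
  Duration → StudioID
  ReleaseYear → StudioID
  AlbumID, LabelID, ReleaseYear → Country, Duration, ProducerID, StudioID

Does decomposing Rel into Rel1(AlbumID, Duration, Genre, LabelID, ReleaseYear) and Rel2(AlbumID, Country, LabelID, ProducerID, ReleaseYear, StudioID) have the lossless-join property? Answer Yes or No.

Yes

The shared attributes are {AlbumID, LabelID, ReleaseYear} and {AlbumID, LabelID, ReleaseYear}⁺ = {AlbumID, Country, Duration, Genre, LabelID, ProducerID, ReleaseYear, StudioID}.
This includes all of Rel1, so the common attributes are a superkey of Rel1 — the join is lossless.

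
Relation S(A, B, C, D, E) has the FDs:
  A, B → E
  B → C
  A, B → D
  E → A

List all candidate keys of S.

Attributes never on any right-hand side: {B} — every candidate key must contain it.
{A, B}⁺ = {A, B, C, D, E}, which is every attribute, so {A, B} is a candidate key.
{B, E}⁺ = {A, B, C, D, E}, which is every attribute, so {B, E} is a candidate key.
No proper subset of any of these is a key, and no other minimal superkey exists.

{A, B}, {B, E}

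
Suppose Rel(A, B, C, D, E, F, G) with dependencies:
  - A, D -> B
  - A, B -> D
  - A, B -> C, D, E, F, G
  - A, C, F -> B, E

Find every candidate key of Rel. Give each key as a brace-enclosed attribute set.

{A} never appears on the right of any FD, so every key must include it.
{A, B}⁺ = {A, B, C, D, E, F, G}, which is every attribute, so {A, B} is a candidate key.
{A, D}⁺ = {A, B, C, D, E, F, G}, which is every attribute, so {A, D} is a candidate key.
{A, C, F}⁺ = {A, B, C, D, E, F, G}, which is every attribute, so {A, C, F} is a candidate key.
These are minimal and exhaustive — every other superkey contains one of them.

{A, B}, {A, C, F}, {A, D}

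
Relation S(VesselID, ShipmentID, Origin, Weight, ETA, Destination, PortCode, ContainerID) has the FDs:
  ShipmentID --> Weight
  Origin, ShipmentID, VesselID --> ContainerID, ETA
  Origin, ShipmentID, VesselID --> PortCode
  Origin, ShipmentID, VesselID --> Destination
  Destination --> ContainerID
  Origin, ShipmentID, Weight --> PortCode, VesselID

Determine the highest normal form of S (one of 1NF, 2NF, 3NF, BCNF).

Candidate key: {Origin, ShipmentID}. Prime attributes: {Origin, ShipmentID}.
For ShipmentID --> Weight we have {ShipmentID}⁺ = {ShipmentID, Weight}; {ShipmentID} is not a superkey, so BCNF fails.
ShipmentID --> Weight has non-prime {Weight} on the right and a non-superkey on the left, so 3NF fails.
{ShipmentID} is a proper subset of the key {Origin, ShipmentID}, and {ShipmentID}⁺ contains the non-prime attribute {Weight} — a partial dependency, so 2NF is violated.

1NF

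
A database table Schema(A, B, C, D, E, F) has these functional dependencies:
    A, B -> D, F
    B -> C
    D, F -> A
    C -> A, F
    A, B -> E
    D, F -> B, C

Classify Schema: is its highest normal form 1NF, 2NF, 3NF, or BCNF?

1NF

Candidate keys: {B}, {C, D}, {D, F}. Prime attributes: {B, C, D, F}.
C -> A, F: {C}⁺ = {A, C, F}, which is not all of the attributes, so the left side is not a superkey — BCNF is violated.
Because {A} is non-prime and the left side of C -> A, F is not a superkey, the relation is not in 3NF.
Since {C} ⊂ {C, D} and {C}⁺ ⊇ {A} with {A} non-prime, there is a partial dependency; 2NF fails.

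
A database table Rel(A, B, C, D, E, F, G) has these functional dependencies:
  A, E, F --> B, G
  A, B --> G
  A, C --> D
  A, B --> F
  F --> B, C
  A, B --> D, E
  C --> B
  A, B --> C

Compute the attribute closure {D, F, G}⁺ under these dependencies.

{B, C, D, F, G}

Start with {D, F, G}.
F --> B, C applies; add {B, C} → now {B, C, D, F, G}.
No further FD applies.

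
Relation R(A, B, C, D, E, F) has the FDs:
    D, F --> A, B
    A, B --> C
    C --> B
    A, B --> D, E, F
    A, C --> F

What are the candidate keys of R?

{A, B}, {A, C}, {D, F}

Closure of {A, B} is {A, B, C, D, E, F}, the whole schema; {A, B} is a candidate key.
Closure of {A, C} is {A, B, C, D, E, F}, the whole schema; {A, C} is a candidate key.
Closure of {D, F} is {A, B, C, D, E, F}, the whole schema; {D, F} is a candidate key.
No proper subset of any of these is a key, and no other minimal superkey exists.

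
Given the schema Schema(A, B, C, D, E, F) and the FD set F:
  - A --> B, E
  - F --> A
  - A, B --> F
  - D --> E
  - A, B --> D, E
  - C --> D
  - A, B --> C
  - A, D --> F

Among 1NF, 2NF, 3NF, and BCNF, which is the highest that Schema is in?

2NF

Candidate keys: {A}, {F}. Prime attributes: {A, F}.
D --> E breaks BCNF: {D}⁺ = {D, E}, so {D} is not a superkey.
Because {E} is non-prime and the left side of D --> E is not a superkey, the relation is not in 3NF.
All keys have size 1, which rules out partial dependencies — 2NF is satisfied.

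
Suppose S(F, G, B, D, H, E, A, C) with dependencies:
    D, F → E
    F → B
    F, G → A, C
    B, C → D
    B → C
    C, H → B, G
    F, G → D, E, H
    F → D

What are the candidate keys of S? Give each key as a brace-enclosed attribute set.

{F, G}, {F, H}

Attributes never on any right-hand side: {F} — every candidate key must contain it.
{F, G}⁺ = {A, B, C, D, E, F, G, H}, which is every attribute, so {F, G} is a candidate key.
{F, H}⁺ = {A, B, C, D, E, F, G, H}, which is every attribute, so {F, H} is a candidate key.
These are minimal and exhaustive — every other superkey contains one of them.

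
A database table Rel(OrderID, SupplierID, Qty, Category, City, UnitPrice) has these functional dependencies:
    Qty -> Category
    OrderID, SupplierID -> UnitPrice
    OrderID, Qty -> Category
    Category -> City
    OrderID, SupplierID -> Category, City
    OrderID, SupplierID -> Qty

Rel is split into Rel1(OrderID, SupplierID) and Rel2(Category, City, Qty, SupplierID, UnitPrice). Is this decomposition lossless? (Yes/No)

The shared attributes are {SupplierID} and {SupplierID}⁺ = {SupplierID}.
The closure covers neither Rel1 nor Rel2 entirely; the join is not lossless.

No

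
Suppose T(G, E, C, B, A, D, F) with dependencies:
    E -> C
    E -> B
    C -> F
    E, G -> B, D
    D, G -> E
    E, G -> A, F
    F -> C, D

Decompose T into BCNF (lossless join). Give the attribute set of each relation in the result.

Candidate keys of the original relation: {C, G}, {D, G}, {E, G}, {F, G}.
{A, B, C, D, E, F, G}: {E} determines {B, C, D, E, F} here but is not a superkey — split on E -> B, C, D, F, giving {B, C, D, E, F} and {A, E, G}.
{B, C, D, E, F}: {C} determines {C, D, F} here but is not a superkey — split on C -> D, F, giving {C, D, F} and {B, C, E}.
{C, D, F} is in BCNF.
{B, C, E} is in BCNF.
{A, E, G} is in BCNF.

{A, E, G}; {B, C, E}; {C, D, F}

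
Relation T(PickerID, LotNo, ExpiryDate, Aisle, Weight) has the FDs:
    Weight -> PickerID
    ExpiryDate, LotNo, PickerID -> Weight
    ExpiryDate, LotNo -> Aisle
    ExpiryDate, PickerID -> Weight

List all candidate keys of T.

{ExpiryDate, LotNo} never appear on the right of any FD, so every key must include all of them.
{ExpiryDate, LotNo, PickerID}⁺ = {Aisle, ExpiryDate, LotNo, PickerID, Weight}, which is every attribute, so {ExpiryDate, LotNo, PickerID} is a candidate key.
{ExpiryDate, LotNo, Weight}⁺ = {Aisle, ExpiryDate, LotNo, PickerID, Weight}, which is every attribute, so {ExpiryDate, LotNo, Weight} is a candidate key.
No proper subset of any of these is a key, and no other minimal superkey exists.

{ExpiryDate, LotNo, PickerID}, {ExpiryDate, LotNo, Weight}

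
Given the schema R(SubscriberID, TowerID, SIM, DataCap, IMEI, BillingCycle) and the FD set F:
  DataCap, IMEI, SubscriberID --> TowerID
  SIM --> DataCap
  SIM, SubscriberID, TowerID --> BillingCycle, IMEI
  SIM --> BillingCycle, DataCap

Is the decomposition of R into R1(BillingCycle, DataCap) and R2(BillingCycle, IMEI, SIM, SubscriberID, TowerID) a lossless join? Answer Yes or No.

R1 ∩ R2 = {BillingCycle}; its closure under F is {BillingCycle}.
The closure covers neither R1 nor R2 entirely; the join is not lossless.

No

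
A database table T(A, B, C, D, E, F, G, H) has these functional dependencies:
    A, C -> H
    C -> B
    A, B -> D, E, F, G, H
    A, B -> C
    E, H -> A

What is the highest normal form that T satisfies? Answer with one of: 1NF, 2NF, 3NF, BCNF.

3NF

Candidate keys: {A, B}, {A, C}, {B, E, H}, {C, E, H}. Prime attributes: {A, B, C, E, H}.
C -> B: {C}⁺ = {B, C}, which is not all of the attributes, so the left side is not a superkey — BCNF is violated.
But every attribute on its right side ({B}) is prime, and the same holds for every other non-superkey FD, so 3NF still holds.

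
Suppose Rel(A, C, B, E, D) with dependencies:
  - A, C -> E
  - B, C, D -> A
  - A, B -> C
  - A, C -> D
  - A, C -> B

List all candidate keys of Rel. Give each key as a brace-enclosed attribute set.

Closure of {A, B} is {A, B, C, D, E}, the whole schema; {A, B} is a candidate key.
Closure of {A, C} is {A, B, C, D, E}, the whole schema; {A, C} is a candidate key.
Closure of {B, C, D} is {A, B, C, D, E}, the whole schema; {B, C, D} is a candidate key.
These are minimal and exhaustive — every other superkey contains one of them.

{A, B}, {A, C}, {B, C, D}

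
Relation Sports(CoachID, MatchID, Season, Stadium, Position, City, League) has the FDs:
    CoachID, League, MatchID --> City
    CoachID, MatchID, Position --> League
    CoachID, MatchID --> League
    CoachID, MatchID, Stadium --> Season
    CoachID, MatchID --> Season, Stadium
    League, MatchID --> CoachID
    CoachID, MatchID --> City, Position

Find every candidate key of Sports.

Attributes never on any right-hand side: {MatchID} — every candidate key must contain it.
{CoachID, MatchID} is a candidate key since {CoachID, MatchID}⁺ = {City, CoachID, League, MatchID, Position, Season, Stadium} covers every attribute.
{League, MatchID} is a candidate key since {League, MatchID}⁺ = {City, CoachID, League, MatchID, Position, Season, Stadium} covers every attribute.
Any other superkey properly contains one of these, so there are no further candidate keys.

{CoachID, MatchID}, {League, MatchID}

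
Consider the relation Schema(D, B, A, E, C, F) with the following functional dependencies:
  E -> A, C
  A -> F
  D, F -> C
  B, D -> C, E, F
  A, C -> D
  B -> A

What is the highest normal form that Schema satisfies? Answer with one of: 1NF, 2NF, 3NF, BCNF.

Candidate keys: {B, C}, {B, D}, {B, E}. Prime attributes: {B, C, D, E}.
E -> A, C breaks BCNF: {E}⁺ = {A, C, D, E, F}, so {E} is not a superkey.
Because {A} is non-prime and the left side of E -> A, C is not a superkey, the relation is not in 3NF.
The proper key subset {B} of {B, C} determines non-prime {A, F}, so the relation is not even in 2NF.

1NF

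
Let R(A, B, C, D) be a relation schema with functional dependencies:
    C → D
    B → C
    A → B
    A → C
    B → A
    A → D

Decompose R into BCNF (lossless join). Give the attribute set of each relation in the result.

Candidate keys of the original relation: {A}, {B}.
Within {A, B, C, D}: {C}⁺ ∩ {A, B, C, D} = {C, D}, not the whole set, so C → D violates BCNF; decompose into {C, D} and {A, B, C}.
{C, D}: every determinant is a superkey — BCNF.
{A, B, C}: every determinant is a superkey — BCNF.

{A, B, C}; {C, D}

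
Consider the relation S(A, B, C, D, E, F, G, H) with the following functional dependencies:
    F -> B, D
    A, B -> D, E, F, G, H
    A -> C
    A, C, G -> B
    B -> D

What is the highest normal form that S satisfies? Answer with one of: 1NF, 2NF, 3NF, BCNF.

Candidate keys: {A, B}, {A, F}, {A, G}. Prime attributes: {A, B, F, G}.
For F -> B, D we have {F}⁺ = {B, D, F}; {F} is not a superkey, so BCNF fails.
F -> B, D has non-prime {D} on the right and a non-superkey on the left, so 3NF fails.
Since {A} ⊂ {A, B} and {A}⁺ ⊇ {C} with {C} non-prime, there is a partial dependency; 2NF fails.

1NF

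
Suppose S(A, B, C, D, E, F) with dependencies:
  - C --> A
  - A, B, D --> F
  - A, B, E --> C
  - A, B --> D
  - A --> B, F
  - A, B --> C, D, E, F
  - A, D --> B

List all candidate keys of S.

{A}⁺ = {A, B, C, D, E, F} — all of the relation — so {A} is a candidate key.
{C}⁺ = {A, B, C, D, E, F} — all of the relation — so {C} is a candidate key.
These are minimal and exhaustive — every other superkey contains one of them.

{A}, {C}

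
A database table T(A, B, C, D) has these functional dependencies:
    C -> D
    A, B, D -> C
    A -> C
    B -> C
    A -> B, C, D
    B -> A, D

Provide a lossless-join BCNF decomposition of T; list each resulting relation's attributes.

{A, B, C}; {C, D}

Candidate keys of the original relation: {A}, {B}.
{A, B, C, D}: {C} determines {C, D} here but is not a superkey — split on C -> D, giving {C, D} and {A, B, C}.
{C, D} has no BCNF violation.
{A, B, C} has no BCNF violation.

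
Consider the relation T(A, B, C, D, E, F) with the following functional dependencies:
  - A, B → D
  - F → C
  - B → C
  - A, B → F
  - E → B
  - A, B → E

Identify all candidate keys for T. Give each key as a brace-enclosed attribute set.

Attributes never on any right-hand side: {A} — every candidate key must contain it.
Closure of {A, B} is {A, B, C, D, E, F}, the whole schema; {A, B} is a candidate key.
Closure of {A, E} is {A, B, C, D, E, F}, the whole schema; {A, E} is a candidate key.
These are minimal and exhaustive — every other superkey contains one of them.

{A, B}, {A, E}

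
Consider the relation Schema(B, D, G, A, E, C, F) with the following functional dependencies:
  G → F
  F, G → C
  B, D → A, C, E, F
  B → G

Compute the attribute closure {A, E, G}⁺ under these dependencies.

{A, C, E, F, G}

Start with {A, E, G}.
G → F applies; add {F} → now {A, E, F, G}.
F, G → C applies; add {C} → now {A, C, E, F, G}.
No further FD applies.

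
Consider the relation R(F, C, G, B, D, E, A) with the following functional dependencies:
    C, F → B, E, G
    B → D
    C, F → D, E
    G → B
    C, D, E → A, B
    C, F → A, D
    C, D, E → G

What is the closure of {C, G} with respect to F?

Start with {C, G}.
G → B applies; add {B} → now {B, C, G}.
B → D applies; add {D} → now {B, C, D, G}.
No further FD applies.

{B, C, D, G}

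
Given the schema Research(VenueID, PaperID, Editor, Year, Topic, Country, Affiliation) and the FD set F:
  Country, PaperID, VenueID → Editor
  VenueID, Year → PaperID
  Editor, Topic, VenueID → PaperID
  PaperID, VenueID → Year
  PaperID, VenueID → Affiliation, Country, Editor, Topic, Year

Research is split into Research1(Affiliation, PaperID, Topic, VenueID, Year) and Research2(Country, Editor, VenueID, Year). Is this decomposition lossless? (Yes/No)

The shared attributes are {VenueID, Year} and {VenueID, Year}⁺ = {Affiliation, Country, Editor, PaperID, Topic, VenueID, Year}.
Research1 is contained in that closure, so Research1 ∩ Research2 → Research1 holds and the join is lossless.

Yes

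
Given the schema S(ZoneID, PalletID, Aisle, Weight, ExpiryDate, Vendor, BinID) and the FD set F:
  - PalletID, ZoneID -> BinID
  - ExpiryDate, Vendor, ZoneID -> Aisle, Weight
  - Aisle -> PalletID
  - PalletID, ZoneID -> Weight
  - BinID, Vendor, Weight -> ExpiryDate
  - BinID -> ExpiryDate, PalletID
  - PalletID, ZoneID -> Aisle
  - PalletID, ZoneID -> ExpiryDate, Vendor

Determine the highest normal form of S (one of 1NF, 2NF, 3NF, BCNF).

3NF

Candidate keys: {Aisle, ZoneID}, {BinID, ZoneID}, {ExpiryDate, Vendor, ZoneID}, {PalletID, ZoneID}. Prime attributes: {Aisle, BinID, ExpiryDate, PalletID, Vendor, ZoneID}.
For Aisle -> PalletID we have {Aisle}⁺ = {Aisle, PalletID}; {Aisle} is not a superkey, so BCNF fails.
Since {PalletID} ⊆ prime attributes and every other non-superkey FD also has a prime right side, the schema is in 3NF.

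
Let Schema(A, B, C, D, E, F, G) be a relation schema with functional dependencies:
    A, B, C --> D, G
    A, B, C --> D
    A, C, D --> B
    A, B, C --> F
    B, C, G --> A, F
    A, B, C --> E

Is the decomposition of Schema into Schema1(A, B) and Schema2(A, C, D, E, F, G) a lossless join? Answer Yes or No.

No

Common attributes: {A}; their closure is {A}.
The closure covers neither Schema1 nor Schema2 entirely; the join is not lossless.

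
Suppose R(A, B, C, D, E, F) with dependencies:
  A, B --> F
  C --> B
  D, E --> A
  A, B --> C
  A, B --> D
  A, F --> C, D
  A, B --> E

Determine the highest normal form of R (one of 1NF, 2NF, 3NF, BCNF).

Candidate keys: {A, B}, {A, C}, {A, F}, {B, D, E}, {C, D, E}, {D, E, F}. Prime attributes: {A, B, C, D, E, F}.
C --> B: {C}⁺ = {B, C}, which is not all of the attributes, so the left side is not a superkey — BCNF is violated.
But every attribute on its right side ({B}) is prime, and the same holds for every other non-superkey FD, so 3NF still holds.

3NF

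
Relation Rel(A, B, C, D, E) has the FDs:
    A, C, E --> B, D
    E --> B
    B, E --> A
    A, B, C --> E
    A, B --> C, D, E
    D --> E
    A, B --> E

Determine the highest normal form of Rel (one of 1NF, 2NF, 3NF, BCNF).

Candidate keys: {A, B}, {D}, {E}. Prime attributes: {A, B, D, E}.
Every FD has a superkey on the left, so the relation is in BCNF.

BCNF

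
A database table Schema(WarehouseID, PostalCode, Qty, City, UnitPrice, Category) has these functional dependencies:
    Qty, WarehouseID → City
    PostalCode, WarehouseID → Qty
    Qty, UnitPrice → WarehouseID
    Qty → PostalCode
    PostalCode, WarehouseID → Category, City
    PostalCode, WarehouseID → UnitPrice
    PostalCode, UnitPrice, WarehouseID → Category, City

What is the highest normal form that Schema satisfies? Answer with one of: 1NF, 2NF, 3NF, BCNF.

Candidate keys: {PostalCode, WarehouseID}, {Qty, UnitPrice}, {Qty, WarehouseID}. Prime attributes: {PostalCode, Qty, UnitPrice, WarehouseID}.
For Qty → PostalCode we have {Qty}⁺ = {PostalCode, Qty}; {Qty} is not a superkey, so BCNF fails.
But every attribute on its right side ({PostalCode}) is prime, and the same holds for every other non-superkey FD, so 3NF still holds.

3NF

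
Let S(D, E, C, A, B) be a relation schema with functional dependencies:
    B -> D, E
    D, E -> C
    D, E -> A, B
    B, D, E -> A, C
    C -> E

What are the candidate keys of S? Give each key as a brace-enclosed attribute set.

{B}⁺ = {A, B, C, D, E}, which is every attribute, so {B} is a candidate key.
{C, D}⁺ = {A, B, C, D, E}, which is every attribute, so {C, D} is a candidate key.
{D, E}⁺ = {A, B, C, D, E}, which is every attribute, so {D, E} is a candidate key.
No proper subset of any of these is a key, and no other minimal superkey exists.

{B}, {C, D}, {D, E}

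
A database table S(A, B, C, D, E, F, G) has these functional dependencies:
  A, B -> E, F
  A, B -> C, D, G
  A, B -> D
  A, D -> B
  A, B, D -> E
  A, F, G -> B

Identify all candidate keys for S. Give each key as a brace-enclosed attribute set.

{A, B}, {A, D}, {A, F, G}

No FD produces {A}, so it must be in every candidate key.
Closure of {A, B} is {A, B, C, D, E, F, G}, the whole schema; {A, B} is a candidate key.
Closure of {A, D} is {A, B, C, D, E, F, G}, the whole schema; {A, D} is a candidate key.
Closure of {A, F, G} is {A, B, C, D, E, F, G}, the whole schema; {A, F, G} is a candidate key.
These are minimal and exhaustive — every other superkey contains one of them.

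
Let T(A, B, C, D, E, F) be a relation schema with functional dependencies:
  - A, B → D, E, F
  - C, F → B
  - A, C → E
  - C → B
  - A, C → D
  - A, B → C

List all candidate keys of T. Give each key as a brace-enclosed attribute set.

{A} never appears on the right of any FD, so every key must include it.
Closure of {A, B} is {A, B, C, D, E, F}, the whole schema; {A, B} is a candidate key.
Closure of {A, C} is {A, B, C, D, E, F}, the whole schema; {A, C} is a candidate key.
Any other superkey properly contains one of these, so there are no further candidate keys.

{A, B}, {A, C}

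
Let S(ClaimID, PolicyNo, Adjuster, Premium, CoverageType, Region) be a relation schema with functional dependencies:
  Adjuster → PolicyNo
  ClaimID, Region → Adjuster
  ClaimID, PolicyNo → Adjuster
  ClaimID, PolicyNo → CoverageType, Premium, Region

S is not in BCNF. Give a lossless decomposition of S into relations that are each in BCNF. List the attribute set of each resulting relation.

{Adjuster, ClaimID, CoverageType, Premium, Region}; {Adjuster, PolicyNo}

Candidate keys of the original relation: {Adjuster, ClaimID}, {ClaimID, PolicyNo}, {ClaimID, Region}.
In {Adjuster, ClaimID, CoverageType, PolicyNo, Premium, Region}, {Adjuster} is not a superkey ({Adjuster}⁺ restricted to this set is {Adjuster, PolicyNo}), so split on Adjuster → PolicyNo into {Adjuster, PolicyNo} and {Adjuster, ClaimID, CoverageType, Premium, Region}.
{Adjuster, PolicyNo} is in BCNF.
{Adjuster, ClaimID, CoverageType, Premium, Region} is in BCNF.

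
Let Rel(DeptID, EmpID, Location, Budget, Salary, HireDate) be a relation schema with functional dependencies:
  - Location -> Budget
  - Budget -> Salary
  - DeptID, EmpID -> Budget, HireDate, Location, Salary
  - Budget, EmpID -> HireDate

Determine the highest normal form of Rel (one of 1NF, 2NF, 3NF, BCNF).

2NF

Candidate key: {DeptID, EmpID}. Prime attributes: {DeptID, EmpID}.
For Location -> Budget we have {Location}⁺ = {Budget, Location, Salary}; {Location} is not a superkey, so BCNF fails.
Location -> Budget determines the non-prime attribute {Budget} from a non-superkey — 3NF is violated.
No non-prime attribute depends on a proper subset of any candidate key, so 2NF holds.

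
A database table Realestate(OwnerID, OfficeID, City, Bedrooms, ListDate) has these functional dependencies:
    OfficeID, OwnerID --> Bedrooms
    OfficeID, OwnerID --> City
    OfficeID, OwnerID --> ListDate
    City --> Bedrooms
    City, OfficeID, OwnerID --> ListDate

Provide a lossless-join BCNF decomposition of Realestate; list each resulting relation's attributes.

{Bedrooms, City}; {City, ListDate, OfficeID, OwnerID}

Candidate key of the original relation: {OfficeID, OwnerID}.
In {Bedrooms, City, ListDate, OfficeID, OwnerID}, {City} is not a superkey ({City}⁺ restricted to this set is {Bedrooms, City}), so split on City --> Bedrooms into {Bedrooms, City} and {City, ListDate, OfficeID, OwnerID}.
{Bedrooms, City} has no BCNF violation.
{City, ListDate, OfficeID, OwnerID} has no BCNF violation.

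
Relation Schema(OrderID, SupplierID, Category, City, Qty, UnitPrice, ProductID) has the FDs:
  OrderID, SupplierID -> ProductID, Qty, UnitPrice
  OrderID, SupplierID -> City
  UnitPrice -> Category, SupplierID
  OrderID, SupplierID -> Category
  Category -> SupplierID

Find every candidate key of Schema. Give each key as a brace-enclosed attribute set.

{Category, OrderID}, {OrderID, SupplierID}, {OrderID, UnitPrice}

No FD produces {OrderID}, so it must be in every candidate key.
{Category, OrderID}⁺ = {Category, City, OrderID, ProductID, Qty, SupplierID, UnitPrice}, which is every attribute, so {Category, OrderID} is a candidate key.
{OrderID, SupplierID}⁺ = {Category, City, OrderID, ProductID, Qty, SupplierID, UnitPrice}, which is every attribute, so {OrderID, SupplierID} is a candidate key.
{OrderID, UnitPrice}⁺ = {Category, City, OrderID, ProductID, Qty, SupplierID, UnitPrice}, which is every attribute, so {OrderID, UnitPrice} is a candidate key.
These are minimal and exhaustive — every other superkey contains one of them.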